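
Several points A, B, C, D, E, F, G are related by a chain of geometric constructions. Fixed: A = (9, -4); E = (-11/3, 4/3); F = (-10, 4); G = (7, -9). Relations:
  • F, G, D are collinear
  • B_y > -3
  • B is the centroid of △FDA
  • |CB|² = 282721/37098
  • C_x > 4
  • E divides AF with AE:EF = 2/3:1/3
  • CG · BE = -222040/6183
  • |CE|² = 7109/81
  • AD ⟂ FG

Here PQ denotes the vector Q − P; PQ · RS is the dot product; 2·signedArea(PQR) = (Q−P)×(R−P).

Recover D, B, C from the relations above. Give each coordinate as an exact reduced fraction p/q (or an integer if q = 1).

1. D_x = 2679/458  [F, G, D are collinear ∩ AD ⟂ FG]
2. D_y = -3719/458  [F, G, D are collinear ∩ AD ⟂ FG]
   → D = (2679/458, -3719/458)
3. B_x = 2221/1374  [B is the centroid of △FDA]
4. B_y = -3719/1374  [B is the centroid of △FDA]
   → B = (2221/1374, -3719/1374)
5. C_x = 37/9  [line 7259/1374·x + -5551/1374·y + -231434/6183 = 0 ∩ |CE|² = 7109/81]
6. C_y = -35/9  [line 7259/1374·x + -5551/1374·y + -231434/6183 = 0 ∩ |CE|² = 7109/81]
   → C = (37/9, -35/9)

B = (2221/1374, -3719/1374)
C = (37/9, -35/9)
D = (2679/458, -3719/458)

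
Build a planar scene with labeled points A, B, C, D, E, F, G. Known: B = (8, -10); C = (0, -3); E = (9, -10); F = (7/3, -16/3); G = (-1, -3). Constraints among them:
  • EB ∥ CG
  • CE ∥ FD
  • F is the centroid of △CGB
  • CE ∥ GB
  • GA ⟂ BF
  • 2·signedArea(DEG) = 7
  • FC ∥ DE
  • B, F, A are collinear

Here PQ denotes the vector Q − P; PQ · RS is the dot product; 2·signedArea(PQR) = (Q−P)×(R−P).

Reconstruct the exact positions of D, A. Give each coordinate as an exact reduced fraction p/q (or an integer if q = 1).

A = (-387/485, -1336/485)
D = (34/3, -37/3)

1. D_x = 34/3  [FC ∥ DE ∩ CE ∥ FD]
2. D_y = -37/3  [FC ∥ DE ∩ CE ∥ FD]
   → D = (34/3, -37/3)
3. A_x = -387/485  [B, F, A are collinear ∩ GA ⟂ BF]
4. A_y = -1336/485  [B, F, A are collinear ∩ GA ⟂ BF]
   → A = (-387/485, -1336/485)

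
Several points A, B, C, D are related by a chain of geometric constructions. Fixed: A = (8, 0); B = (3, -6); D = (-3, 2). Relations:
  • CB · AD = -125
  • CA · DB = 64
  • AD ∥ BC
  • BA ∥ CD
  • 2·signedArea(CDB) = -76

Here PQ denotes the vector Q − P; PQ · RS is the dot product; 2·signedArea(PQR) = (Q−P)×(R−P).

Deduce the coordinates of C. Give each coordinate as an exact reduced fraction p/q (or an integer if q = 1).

1. C_x = -8  [BA ∥ CD ∩ AD ∥ BC]
2. C_y = -4  [BA ∥ CD ∩ AD ∥ BC]
   → C = (-8, -4)

C = (-8, -4)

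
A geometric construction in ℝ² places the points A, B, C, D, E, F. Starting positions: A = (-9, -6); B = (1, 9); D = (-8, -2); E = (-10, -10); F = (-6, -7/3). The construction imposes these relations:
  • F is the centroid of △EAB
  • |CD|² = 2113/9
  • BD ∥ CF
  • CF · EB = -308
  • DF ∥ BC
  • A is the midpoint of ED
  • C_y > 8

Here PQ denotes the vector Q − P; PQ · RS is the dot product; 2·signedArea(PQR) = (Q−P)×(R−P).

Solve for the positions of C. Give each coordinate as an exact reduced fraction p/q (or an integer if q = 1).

1. C_x = 3  [BD ∥ CF ∩ DF ∥ BC]
2. C_y = 26/3  [BD ∥ CF ∩ DF ∥ BC]
   → C = (3, 26/3)

C = (3, 26/3)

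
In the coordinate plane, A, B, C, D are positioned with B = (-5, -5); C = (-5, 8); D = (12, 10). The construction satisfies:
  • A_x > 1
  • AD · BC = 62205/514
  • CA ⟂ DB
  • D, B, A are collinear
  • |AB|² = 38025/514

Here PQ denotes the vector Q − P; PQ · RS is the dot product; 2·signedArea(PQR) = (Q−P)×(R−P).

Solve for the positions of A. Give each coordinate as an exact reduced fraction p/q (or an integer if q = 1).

A = (745/514, 355/514)

1. A_x = 745/514  [D, B, A are collinear ∩ CA ⟂ DB]
2. A_y = 355/514  [D, B, A are collinear ∩ CA ⟂ DB]
   → A = (745/514, 355/514)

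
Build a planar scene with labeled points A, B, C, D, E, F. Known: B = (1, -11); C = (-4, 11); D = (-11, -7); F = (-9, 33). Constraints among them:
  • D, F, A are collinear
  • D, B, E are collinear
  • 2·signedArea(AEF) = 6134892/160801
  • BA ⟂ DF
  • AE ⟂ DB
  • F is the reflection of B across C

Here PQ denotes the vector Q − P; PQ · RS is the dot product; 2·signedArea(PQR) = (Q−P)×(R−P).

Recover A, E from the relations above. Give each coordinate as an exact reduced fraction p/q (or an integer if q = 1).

A = (-4479/401, -4167/401)
E = (-20321/2005, -14613/2005)

1. A_x = -4479/401  [D, F, A are collinear ∩ BA ⟂ DF]
2. A_y = -4167/401  [D, F, A are collinear ∩ BA ⟂ DF]
   → A = (-4479/401, -4167/401)
3. E_x = -20321/2005  [D, B, E are collinear ∩ AE ⟂ DB]
4. E_y = -14613/2005  [D, B, E are collinear ∩ AE ⟂ DB]
   → E = (-20321/2005, -14613/2005)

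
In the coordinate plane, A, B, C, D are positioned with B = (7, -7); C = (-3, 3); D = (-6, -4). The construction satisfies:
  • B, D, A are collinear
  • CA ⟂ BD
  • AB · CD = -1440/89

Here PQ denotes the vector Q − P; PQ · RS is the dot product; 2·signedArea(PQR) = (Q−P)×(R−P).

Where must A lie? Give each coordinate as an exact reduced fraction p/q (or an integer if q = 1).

1. A_x = -417/89  [B, D, A are collinear ∩ CA ⟂ BD]
2. A_y = -383/89  [B, D, A are collinear ∩ CA ⟂ BD]
   → A = (-417/89, -383/89)

A = (-417/89, -383/89)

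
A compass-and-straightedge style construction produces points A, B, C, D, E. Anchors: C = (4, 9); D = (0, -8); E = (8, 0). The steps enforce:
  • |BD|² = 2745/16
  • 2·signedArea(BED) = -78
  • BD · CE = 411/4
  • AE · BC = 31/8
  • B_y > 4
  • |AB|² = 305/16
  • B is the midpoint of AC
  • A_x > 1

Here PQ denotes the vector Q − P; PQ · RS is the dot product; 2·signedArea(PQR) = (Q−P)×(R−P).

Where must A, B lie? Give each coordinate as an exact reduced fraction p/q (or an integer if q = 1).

A = (2, 1/2)
B = (3, 19/4)

1. B_x = 3  [2·signedArea(BED) = -78 ∩ BD · CE = 411/4]
2. B_y = 19/4  [2·signedArea(BED) = -78 ∩ BD · CE = 411/4]
   → B = (3, 19/4)
3. A_x = 2  [AE · BC = 31/8 ∩ B is the midpoint of AC]
4. A_y = 1/2  [AE · BC = 31/8 ∩ B is the midpoint of AC]
   → A = (2, 1/2)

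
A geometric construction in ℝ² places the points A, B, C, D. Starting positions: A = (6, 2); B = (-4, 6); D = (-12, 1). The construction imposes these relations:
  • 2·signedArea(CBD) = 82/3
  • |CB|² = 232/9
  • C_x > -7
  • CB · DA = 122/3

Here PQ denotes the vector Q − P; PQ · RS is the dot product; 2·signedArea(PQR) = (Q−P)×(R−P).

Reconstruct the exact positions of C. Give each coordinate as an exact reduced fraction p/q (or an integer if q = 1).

C = (-6, 4/3)

1. C_x = -6  [2·signedArea(CBD) = 82/3 ∩ CB · DA = 122/3]
2. C_y = 4/3  [2·signedArea(CBD) = 82/3 ∩ CB · DA = 122/3]
   → C = (-6, 4/3)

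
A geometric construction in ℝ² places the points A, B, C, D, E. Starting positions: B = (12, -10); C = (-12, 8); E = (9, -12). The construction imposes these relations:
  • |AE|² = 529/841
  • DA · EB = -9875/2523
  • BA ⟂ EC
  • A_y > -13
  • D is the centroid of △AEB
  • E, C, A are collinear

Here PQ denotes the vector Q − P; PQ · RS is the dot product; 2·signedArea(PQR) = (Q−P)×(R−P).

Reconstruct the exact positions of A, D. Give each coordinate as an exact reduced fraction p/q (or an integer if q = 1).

1. A_x = 8052/841  [E, C, A are collinear ∩ BA ⟂ EC]
2. A_y = -10552/841  [E, C, A are collinear ∩ BA ⟂ EC]
   → A = (8052/841, -10552/841)
3. D_x = 8571/841  [D is the centroid of △AEB]
4. D_y = -29054/2523  [D is the centroid of △AEB]
   → D = (8571/841, -29054/2523)

A = (8052/841, -10552/841)
D = (8571/841, -29054/2523)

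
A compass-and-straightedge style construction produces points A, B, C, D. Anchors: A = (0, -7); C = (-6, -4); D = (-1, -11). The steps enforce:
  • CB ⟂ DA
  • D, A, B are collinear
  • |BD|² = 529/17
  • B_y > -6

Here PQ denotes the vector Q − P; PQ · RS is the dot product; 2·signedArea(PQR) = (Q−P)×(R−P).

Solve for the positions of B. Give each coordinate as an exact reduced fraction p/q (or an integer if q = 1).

B = (6/17, -95/17)

1. B_x = 6/17  [D, A, B are collinear ∩ CB ⟂ DA]
2. B_y = -95/17  [D, A, B are collinear ∩ CB ⟂ DA]
   → B = (6/17, -95/17)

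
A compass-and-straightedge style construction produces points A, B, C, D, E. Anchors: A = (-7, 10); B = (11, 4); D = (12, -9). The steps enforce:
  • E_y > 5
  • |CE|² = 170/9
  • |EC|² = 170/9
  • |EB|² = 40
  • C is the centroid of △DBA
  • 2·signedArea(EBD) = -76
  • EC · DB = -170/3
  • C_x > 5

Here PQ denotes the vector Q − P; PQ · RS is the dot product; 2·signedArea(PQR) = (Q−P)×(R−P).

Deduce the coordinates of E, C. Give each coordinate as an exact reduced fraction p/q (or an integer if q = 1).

1. E_x = 5  [line 13·x + 1·y + -71 = 0 ∩ |EB|² = 40]
2. E_y = 6  [line 13·x + 1·y + -71 = 0 ∩ |EB|² = 40]
   → E = (5, 6)
3. C_x = 16/3  [C is the centroid of △DBA]
4. C_y = 5/3  [C is the centroid of △DBA]
   → C = (16/3, 5/3)

C = (16/3, 5/3)
E = (5, 6)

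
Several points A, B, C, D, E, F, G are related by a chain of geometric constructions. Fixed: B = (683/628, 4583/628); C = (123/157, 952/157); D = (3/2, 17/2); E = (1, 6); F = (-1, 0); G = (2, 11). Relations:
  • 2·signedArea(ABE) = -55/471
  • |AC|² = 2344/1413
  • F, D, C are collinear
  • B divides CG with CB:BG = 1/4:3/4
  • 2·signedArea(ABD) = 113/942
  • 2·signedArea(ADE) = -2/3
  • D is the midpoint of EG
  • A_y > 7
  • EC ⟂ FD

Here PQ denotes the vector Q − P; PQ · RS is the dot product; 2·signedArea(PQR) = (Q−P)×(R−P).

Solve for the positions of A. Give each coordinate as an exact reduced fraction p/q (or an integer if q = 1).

1. A_x = 1  [2·signedArea(ABD) = 113/942 ∩ 2·signedArea(ADE) = -2/3]
2. A_y = 22/3  [2·signedArea(ABD) = 113/942 ∩ 2·signedArea(ADE) = -2/3]
   → A = (1, 22/3)

A = (1, 22/3)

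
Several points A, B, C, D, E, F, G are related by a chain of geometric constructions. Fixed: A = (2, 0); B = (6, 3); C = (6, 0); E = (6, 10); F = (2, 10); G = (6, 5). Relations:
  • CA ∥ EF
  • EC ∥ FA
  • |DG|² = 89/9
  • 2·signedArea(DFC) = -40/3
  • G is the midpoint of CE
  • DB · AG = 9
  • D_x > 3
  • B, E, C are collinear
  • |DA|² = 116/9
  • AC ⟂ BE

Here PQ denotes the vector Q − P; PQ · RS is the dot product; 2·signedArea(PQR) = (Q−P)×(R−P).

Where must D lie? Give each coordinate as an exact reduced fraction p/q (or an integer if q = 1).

D = (10/3, 10/3)

1. D_x = 10/3  [2·signedArea(DFC) = -40/3 ∩ DB · AG = 9]
2. D_y = 10/3  [2·signedArea(DFC) = -40/3 ∩ DB · AG = 9]
   → D = (10/3, 10/3)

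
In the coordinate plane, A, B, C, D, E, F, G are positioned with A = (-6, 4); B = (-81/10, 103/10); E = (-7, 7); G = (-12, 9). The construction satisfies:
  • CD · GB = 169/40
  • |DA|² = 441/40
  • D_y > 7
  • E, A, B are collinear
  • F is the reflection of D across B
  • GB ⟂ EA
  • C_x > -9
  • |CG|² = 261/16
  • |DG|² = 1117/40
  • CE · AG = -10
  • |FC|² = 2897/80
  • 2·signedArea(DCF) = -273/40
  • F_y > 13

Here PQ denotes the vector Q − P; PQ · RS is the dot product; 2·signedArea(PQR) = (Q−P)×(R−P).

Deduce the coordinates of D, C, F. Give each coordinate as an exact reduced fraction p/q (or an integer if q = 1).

C = (-33/4, 15/2)
D = (-141/20, 143/20)
F = (-183/20, 269/20)

1. C_x = -33/4  [line 6·x + -5·y + 87 = 0 ∩ |CG|² = 261/16]
2. C_y = 15/2  [line 6·x + -5·y + 87 = 0 ∩ |CG|² = 261/16]
   → C = (-33/4, 15/2)
3. D_x = -141/20  [line 39/10·x + 13/10·y + 91/5 = 0 ∩ |DA|² = 441/40]
4. D_y = 143/20  [line 39/10·x + 13/10·y + 91/5 = 0 ∩ |DA|² = 441/40]
   → D = (-141/20, 143/20)
5. F_x = -183/20  [2·signedArea(DCF) = -273/40 ∩ F is the reflection of D across B]
6. F_y = 269/20  [2·signedArea(DCF) = -273/40 ∩ F is the reflection of D across B]
   → F = (-183/20, 269/20)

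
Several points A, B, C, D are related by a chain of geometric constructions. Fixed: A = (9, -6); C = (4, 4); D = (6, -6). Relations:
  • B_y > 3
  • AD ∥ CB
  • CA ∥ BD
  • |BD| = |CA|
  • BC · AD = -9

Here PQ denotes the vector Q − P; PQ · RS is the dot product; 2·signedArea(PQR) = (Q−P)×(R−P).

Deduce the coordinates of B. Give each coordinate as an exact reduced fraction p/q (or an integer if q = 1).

1. B_x = 1  [CA ∥ BD ∩ AD ∥ CB]
2. B_y = 4  [CA ∥ BD ∩ AD ∥ CB]
   → B = (1, 4)

B = (1, 4)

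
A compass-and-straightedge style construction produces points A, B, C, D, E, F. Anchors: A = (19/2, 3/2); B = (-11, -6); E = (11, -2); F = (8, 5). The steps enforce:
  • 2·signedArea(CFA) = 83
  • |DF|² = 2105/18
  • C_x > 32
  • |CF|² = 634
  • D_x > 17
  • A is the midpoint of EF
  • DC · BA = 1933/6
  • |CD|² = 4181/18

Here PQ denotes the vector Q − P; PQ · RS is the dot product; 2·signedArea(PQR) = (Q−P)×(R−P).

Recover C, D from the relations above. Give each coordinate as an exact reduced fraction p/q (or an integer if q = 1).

1. C_x = 33  [line 7/2·x + 3/2·y + -237/2 = 0 ∩ |CF|² = 634]
2. C_y = 2  [line 7/2·x + 3/2·y + -237/2 = 0 ∩ |CF|² = 634]
   → C = (33, 2)
3. D_x = 107/6  [line -41/2·x + -15/2·y + 1108/3 = 0 ∩ |DF|² = 2105/18]
4. D_y = 1/2  [line -41/2·x + -15/2·y + 1108/3 = 0 ∩ |DF|² = 2105/18]
   → D = (107/6, 1/2)

C = (33, 2)
D = (107/6, 1/2)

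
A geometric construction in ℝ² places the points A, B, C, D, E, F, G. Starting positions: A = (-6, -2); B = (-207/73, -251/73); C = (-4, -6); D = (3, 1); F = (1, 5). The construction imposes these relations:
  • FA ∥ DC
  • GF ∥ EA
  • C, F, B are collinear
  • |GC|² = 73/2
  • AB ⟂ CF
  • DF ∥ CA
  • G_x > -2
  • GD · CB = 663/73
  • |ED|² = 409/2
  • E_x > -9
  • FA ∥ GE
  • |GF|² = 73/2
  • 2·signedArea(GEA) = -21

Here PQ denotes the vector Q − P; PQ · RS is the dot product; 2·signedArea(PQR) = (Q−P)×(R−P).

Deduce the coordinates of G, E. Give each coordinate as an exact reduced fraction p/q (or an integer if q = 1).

1. G_x = -3/2  [line -85/73·x + -187/73·y + -221/73 = 0 ∩ |GF|² = 73/2]
2. G_y = -1/2  [line -85/73·x + -187/73·y + -221/73 = 0 ∩ |GF|² = 73/2]
   → G = (-3/2, -1/2)
3. E_x = -17/2  [2·signedArea(GEA) = -21 ∩ GF ∥ EA]
4. E_y = -15/2  [2·signedArea(GEA) = -21 ∩ GF ∥ EA]
   → E = (-17/2, -15/2)

E = (-17/2, -15/2)
G = (-3/2, -1/2)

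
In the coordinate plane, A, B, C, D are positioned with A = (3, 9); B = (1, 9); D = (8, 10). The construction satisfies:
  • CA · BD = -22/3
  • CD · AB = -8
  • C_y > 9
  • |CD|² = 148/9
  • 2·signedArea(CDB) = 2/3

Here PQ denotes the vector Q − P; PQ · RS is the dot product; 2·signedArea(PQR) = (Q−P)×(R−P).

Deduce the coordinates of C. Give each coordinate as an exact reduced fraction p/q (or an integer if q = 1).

C = (4, 28/3)

1. C_x = 4  [2·signedArea(CDB) = 2/3 ∩ CD · AB = -8]
2. C_y = 28/3  [2·signedArea(CDB) = 2/3 ∩ CD · AB = -8]
   → C = (4, 28/3)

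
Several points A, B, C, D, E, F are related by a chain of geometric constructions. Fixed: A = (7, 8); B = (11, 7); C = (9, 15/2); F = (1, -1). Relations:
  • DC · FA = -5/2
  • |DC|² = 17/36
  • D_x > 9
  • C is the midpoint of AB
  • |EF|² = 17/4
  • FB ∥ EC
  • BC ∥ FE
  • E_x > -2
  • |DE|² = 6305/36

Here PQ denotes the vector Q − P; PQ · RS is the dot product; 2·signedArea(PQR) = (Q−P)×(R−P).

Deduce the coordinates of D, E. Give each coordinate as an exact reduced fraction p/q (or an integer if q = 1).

1. D_x = 29/3  [line -6·x + -9·y + 124 = 0 ∩ |DC|² = 17/36]
2. D_y = 22/3  [line -6·x + -9·y + 124 = 0 ∩ |DC|² = 17/36]
   → D = (29/3, 22/3)
3. E_x = -1  [FB ∥ EC ∩ BC ∥ FE]
4. E_y = -1/2  [FB ∥ EC ∩ BC ∥ FE]
   → E = (-1, -1/2)

D = (29/3, 22/3)
E = (-1, -1/2)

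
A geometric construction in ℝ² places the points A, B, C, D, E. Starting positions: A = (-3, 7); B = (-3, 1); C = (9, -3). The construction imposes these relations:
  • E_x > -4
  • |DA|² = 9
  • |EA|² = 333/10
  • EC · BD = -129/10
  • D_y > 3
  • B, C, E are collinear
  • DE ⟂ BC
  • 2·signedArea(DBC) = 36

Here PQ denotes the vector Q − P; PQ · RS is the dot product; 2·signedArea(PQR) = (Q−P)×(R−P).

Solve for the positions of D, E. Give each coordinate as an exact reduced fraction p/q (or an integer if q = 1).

D = (-3, 4)
E = (-39/10, 13/10)

1. E_x = -39/10  [line 4·x + 12·y + 0 = 0 ∩ |EA|² = 333/10]
2. E_y = 13/10  [line 4·x + 12·y + 0 = 0 ∩ |EA|² = 333/10]
   → E = (-39/10, 13/10)
3. D_x = -3  [2·signedArea(DBC) = 36 ∩ DE ⟂ BC]
4. D_y = 4  [2·signedArea(DBC) = 36 ∩ DE ⟂ BC]
   → D = (-3, 4)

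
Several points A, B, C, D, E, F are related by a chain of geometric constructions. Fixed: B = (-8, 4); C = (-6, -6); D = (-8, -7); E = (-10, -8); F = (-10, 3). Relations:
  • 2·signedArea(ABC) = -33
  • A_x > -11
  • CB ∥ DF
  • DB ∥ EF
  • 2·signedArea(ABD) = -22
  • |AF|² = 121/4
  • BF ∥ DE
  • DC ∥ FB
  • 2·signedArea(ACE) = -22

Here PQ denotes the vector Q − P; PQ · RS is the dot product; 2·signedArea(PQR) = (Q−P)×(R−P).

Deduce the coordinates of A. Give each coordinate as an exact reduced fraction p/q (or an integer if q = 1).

A = (-10, -5/2)

1. A_x = -10  [2·signedArea(ABD) = -22 ∩ 2·signedArea(ABC) = -33]
2. A_y = -5/2  [2·signedArea(ABD) = -22 ∩ 2·signedArea(ABC) = -33]
   → A = (-10, -5/2)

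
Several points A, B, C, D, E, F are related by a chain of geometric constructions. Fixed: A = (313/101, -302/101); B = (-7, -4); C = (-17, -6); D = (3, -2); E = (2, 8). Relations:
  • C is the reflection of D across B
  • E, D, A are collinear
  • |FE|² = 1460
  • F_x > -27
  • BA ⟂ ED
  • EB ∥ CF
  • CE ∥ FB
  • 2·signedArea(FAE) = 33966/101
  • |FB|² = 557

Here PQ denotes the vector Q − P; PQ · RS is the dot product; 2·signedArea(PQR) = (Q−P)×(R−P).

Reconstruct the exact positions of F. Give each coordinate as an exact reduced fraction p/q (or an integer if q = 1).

F = (-26, -18)

1. F_x = -26  [CE ∥ FB ∩ EB ∥ CF]
2. F_y = -18  [CE ∥ FB ∩ EB ∥ CF]
   → F = (-26, -18)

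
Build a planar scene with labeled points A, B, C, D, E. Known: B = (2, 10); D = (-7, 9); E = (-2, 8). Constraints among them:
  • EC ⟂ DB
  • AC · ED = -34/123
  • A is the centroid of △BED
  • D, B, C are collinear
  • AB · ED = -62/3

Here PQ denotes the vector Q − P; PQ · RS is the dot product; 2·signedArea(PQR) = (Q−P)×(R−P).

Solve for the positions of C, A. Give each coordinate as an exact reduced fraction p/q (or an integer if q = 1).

1. C_x = -89/41  [D, B, C are collinear ∩ EC ⟂ DB]
2. C_y = 391/41  [D, B, C are collinear ∩ EC ⟂ DB]
   → C = (-89/41, 391/41)
3. A_x = -7/3  [A is the centroid of △BED]
4. A_y = 9  [A is the centroid of △BED]
   → A = (-7/3, 9)

A = (-7/3, 9)
C = (-89/41, 391/41)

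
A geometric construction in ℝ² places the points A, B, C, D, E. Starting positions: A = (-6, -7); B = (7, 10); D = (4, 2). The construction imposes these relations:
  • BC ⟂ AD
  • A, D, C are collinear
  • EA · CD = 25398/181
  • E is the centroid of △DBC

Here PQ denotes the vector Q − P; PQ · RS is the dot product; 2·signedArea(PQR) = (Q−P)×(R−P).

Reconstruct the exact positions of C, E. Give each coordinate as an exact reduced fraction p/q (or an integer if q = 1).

1. C_x = 1744/181  [A, D, C are collinear ∩ BC ⟂ AD]
2. C_y = 1280/181  [A, D, C are collinear ∩ BC ⟂ AD]
   → C = (1744/181, 1280/181)
3. E_x = 1245/181  [E is the centroid of △DBC]
4. E_y = 3452/543  [E is the centroid of △DBC]
   → E = (1245/181, 3452/543)

C = (1744/181, 1280/181)
E = (1245/181, 3452/543)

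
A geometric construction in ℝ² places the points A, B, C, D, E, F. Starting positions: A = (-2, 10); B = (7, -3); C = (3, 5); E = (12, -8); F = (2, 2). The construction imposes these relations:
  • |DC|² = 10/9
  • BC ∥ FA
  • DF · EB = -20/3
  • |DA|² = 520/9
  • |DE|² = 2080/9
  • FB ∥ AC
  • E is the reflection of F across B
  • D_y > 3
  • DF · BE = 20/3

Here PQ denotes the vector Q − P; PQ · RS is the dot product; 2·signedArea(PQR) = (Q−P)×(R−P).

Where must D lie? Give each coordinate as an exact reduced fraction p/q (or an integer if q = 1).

1. D_x = 8/3  [line -5·x + 5·y + -20/3 = 0 ∩ |DE|² = 2080/9]
2. D_y = 4  [line -5·x + 5·y + -20/3 = 0 ∩ |DE|² = 2080/9]
   → D = (8/3, 4)

D = (8/3, 4)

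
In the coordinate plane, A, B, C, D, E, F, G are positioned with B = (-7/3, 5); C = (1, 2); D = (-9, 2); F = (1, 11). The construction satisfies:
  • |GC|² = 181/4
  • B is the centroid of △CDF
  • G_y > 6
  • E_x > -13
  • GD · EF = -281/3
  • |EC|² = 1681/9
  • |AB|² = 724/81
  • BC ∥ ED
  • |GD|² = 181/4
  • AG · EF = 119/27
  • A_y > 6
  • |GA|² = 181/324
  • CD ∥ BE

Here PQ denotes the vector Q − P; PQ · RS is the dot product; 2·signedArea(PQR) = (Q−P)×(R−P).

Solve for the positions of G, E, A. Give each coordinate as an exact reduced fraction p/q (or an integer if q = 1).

1. E_x = -37/3  [BC ∥ ED ∩ CD ∥ BE]
2. E_y = 5  [BC ∥ ED ∩ CD ∥ BE]
   → E = (-37/3, 5)
3. G_x = -4  [line -40/3·x + -6·y + -43/3 = 0 ∩ |GD|² = 181/4]
4. G_y = 13/2  [line -40/3·x + -6·y + -43/3 = 0 ∩ |GD|² = 181/4]
   → G = (-4, 13/2)
5. A_x = -41/9  [line -40/3·x + -6·y + -506/27 = 0 ∩ |AB|² = 724/81]
6. A_y = 7  [line -40/3·x + -6·y + -506/27 = 0 ∩ |AB|² = 724/81]
   → A = (-41/9, 7)

A = (-41/9, 7)
E = (-37/3, 5)
G = (-4, 13/2)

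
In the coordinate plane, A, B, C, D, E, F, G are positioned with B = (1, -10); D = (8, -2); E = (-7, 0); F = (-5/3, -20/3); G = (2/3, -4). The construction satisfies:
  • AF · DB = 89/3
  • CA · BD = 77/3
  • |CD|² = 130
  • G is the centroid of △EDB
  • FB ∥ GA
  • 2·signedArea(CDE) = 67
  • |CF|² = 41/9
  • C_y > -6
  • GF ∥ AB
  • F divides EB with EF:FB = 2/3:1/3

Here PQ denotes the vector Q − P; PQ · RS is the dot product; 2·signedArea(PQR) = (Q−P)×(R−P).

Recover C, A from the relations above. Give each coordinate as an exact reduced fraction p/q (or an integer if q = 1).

A = (10/3, -22/3)
C = (-3, -5)

1. C_x = -3  [line -2·x + -15·y + -81 = 0 ∩ |CD|² = 130]
2. C_y = -5  [line -2·x + -15·y + -81 = 0 ∩ |CD|² = 130]
   → C = (-3, -5)
3. A_x = 10/3  [GF ∥ AB ∩ FB ∥ GA]
4. A_y = -22/3  [GF ∥ AB ∩ FB ∥ GA]
   → A = (10/3, -22/3)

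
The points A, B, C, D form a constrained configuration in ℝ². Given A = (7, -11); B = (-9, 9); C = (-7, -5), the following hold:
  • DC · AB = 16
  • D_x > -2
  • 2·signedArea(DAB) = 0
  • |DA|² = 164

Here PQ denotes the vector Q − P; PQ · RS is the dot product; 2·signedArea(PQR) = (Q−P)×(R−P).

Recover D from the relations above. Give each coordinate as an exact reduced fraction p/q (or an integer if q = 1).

1. D_x = -1  [2·signedArea(DAB) = 0 ∩ DC · AB = 16]
2. D_y = -1  [2·signedArea(DAB) = 0 ∩ DC · AB = 16]
   → D = (-1, -1)

D = (-1, -1)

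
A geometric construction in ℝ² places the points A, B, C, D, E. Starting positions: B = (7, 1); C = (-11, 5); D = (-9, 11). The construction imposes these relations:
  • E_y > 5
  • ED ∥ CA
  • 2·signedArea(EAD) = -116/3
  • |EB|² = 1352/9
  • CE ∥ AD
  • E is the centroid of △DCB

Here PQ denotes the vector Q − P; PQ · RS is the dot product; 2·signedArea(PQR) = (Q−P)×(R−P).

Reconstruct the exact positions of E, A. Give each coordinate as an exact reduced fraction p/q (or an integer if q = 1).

1. E_x = -13/3  [E is the centroid of △DCB]
2. E_y = 17/3  [E is the centroid of △DCB]
   → E = (-13/3, 17/3)
3. A_x = -47/3  [CE ∥ AD ∩ ED ∥ CA]
4. A_y = 31/3  [CE ∥ AD ∩ ED ∥ CA]
   → A = (-47/3, 31/3)

A = (-47/3, 31/3)
E = (-13/3, 17/3)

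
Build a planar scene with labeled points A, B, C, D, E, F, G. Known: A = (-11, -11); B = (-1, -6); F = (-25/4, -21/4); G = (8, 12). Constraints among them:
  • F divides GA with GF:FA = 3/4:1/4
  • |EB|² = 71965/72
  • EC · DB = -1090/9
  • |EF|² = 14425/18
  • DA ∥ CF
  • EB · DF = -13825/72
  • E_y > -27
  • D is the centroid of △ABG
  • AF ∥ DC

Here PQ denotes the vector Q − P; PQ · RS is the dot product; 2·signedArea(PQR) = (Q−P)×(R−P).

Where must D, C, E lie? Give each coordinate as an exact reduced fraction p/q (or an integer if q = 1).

1. D_x = -4/3  [D is the centroid of △ABG]
2. D_y = -5/3  [D is the centroid of △ABG]
   → D = (-4/3, -5/3)
3. C_x = 41/12  [DA ∥ CF ∩ AF ∥ DC]
4. C_y = 49/12  [DA ∥ CF ∩ AF ∥ DC]
   → C = (41/12, 49/12)
5. E_x = -305/12  [EC · DB = -1090/9 ∩ EB · DF = -13825/72]
6. E_y = -313/12  [EC · DB = -1090/9 ∩ EB · DF = -13825/72]
   → E = (-305/12, -313/12)

C = (41/12, 49/12)
D = (-4/3, -5/3)
E = (-305/12, -313/12)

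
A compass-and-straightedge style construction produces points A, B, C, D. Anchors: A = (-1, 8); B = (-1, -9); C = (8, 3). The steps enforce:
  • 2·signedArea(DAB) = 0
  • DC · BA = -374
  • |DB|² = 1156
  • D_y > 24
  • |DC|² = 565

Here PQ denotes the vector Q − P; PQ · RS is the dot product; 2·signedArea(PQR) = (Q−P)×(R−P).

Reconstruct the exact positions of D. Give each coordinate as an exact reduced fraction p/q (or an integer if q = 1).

D = (-1, 25)

1. D_x = -1  [2·signedArea(DAB) = 0 ∩ DC · BA = -374]
2. D_y = 25  [2·signedArea(DAB) = 0 ∩ DC · BA = -374]
   → D = (-1, 25)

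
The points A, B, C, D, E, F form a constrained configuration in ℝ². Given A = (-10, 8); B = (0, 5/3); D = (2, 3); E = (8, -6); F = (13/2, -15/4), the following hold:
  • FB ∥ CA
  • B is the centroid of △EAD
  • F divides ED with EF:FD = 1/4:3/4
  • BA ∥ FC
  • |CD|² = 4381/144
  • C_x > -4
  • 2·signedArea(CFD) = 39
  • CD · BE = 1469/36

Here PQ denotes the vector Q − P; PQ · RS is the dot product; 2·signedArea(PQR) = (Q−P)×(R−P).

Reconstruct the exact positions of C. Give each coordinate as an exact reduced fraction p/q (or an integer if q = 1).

1. C_x = -7/2  [FB ∥ CA ∩ BA ∥ FC]
2. C_y = 31/12  [FB ∥ CA ∩ BA ∥ FC]
   → C = (-7/2, 31/12)

C = (-7/2, 31/12)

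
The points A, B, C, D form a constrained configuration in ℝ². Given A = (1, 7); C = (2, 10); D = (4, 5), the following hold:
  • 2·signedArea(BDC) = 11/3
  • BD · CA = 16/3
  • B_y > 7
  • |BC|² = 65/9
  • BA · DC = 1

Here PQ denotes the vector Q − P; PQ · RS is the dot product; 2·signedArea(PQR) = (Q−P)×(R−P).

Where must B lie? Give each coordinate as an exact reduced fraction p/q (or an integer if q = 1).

1. B_x = 7/3  [BA · DC = 1 ∩ 2·signedArea(BDC) = 11/3]
2. B_y = 22/3  [BA · DC = 1 ∩ 2·signedArea(BDC) = 11/3]
   → B = (7/3, 22/3)

B = (7/3, 22/3)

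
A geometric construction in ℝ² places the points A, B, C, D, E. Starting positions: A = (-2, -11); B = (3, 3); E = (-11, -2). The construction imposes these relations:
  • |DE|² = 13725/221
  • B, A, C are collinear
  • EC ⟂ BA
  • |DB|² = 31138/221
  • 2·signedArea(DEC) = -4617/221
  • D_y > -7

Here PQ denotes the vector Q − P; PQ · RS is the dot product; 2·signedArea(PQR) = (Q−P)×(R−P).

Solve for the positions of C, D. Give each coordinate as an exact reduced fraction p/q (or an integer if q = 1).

C = (-37/221, -1297/221)
D = (-970/221, -1390/221)

1. C_x = -37/221  [B, A, C are collinear ∩ EC ⟂ BA]
2. C_y = -1297/221  [B, A, C are collinear ∩ EC ⟂ BA]
   → C = (-37/221, -1297/221)
3. D_x = -970/221  [line 855/221·x + 2394/221·y + 18810/221 = 0 ∩ |DB|² = 31138/221]
4. D_y = -1390/221  [line 855/221·x + 2394/221·y + 18810/221 = 0 ∩ |DB|² = 31138/221]
   → D = (-970/221, -1390/221)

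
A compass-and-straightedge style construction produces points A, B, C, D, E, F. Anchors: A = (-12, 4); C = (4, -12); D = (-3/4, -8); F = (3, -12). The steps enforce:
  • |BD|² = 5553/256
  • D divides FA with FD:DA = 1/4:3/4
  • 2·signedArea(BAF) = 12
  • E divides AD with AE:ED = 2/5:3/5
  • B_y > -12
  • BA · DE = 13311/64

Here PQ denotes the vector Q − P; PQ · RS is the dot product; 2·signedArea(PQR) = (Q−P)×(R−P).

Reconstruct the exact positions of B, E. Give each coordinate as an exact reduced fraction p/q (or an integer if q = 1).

B = (45/16, -11)
E = (-15/2, -4/5)

1. E_x = -15/2  [E divides AD with AE:ED = 2/5:3/5]
2. E_y = -4/5  [E divides AD with AE:ED = 2/5:3/5]
   → E = (-15/2, -4/5)
3. B_x = 45/16  [BA · DE = 13311/64 ∩ 2·signedArea(BAF) = 12]
4. B_y = -11  [BA · DE = 13311/64 ∩ 2·signedArea(BAF) = 12]
   → B = (45/16, -11)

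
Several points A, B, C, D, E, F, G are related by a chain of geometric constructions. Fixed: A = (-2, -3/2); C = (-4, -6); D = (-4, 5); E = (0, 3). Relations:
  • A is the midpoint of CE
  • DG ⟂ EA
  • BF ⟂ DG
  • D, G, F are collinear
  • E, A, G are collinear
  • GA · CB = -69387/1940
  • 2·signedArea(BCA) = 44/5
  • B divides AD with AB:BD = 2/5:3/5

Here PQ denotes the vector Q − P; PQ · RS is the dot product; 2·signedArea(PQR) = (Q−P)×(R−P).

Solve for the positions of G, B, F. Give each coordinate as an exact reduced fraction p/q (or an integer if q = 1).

1. G_x = 8/97  [E, A, G are collinear ∩ DG ⟂ EA]
2. G_y = 309/97  [E, A, G are collinear ∩ DG ⟂ EA]
   → G = (8/97, 309/97)
3. B_x = -14/5  [B divides AD with AB:BD = 2/5:3/5]
4. B_y = 11/10  [B divides AD with AB:BD = 2/5:3/5]
   → B = (-14/5, 11/10)
5. F_x = -752/485  [D, G, F are collinear ∩ BF ⟂ DG]
6. F_y = 1897/485  [D, G, F are collinear ∩ BF ⟂ DG]
   → F = (-752/485, 1897/485)

B = (-14/5, 11/10)
F = (-752/485, 1897/485)
G = (8/97, 309/97)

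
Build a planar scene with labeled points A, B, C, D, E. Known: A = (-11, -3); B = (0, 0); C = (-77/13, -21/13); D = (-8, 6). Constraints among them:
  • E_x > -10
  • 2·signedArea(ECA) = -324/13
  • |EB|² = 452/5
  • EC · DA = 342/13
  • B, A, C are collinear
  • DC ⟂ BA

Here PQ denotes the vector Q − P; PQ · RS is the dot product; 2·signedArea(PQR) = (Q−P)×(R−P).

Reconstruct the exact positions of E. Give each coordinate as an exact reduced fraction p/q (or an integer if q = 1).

E = (-46/5, 12/5)

1. E_x = -46/5  [2·signedArea(ECA) = -324/13 ∩ EC · DA = 342/13]
2. E_y = 12/5  [2·signedArea(ECA) = -324/13 ∩ EC · DA = 342/13]
   → E = (-46/5, 12/5)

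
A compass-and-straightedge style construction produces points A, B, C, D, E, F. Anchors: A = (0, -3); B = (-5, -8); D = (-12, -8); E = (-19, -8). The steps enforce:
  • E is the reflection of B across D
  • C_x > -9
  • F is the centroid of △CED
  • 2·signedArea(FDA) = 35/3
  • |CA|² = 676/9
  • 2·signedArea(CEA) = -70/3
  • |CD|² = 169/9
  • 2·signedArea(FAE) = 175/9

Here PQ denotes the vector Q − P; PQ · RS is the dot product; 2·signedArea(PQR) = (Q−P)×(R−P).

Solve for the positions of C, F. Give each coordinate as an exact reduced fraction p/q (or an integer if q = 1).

1. C_x = -8  [line -5·x + 19·y + 241/3 = 0 ∩ |CD|² = 169/9]
2. C_y = -19/3  [line -5·x + 19·y + 241/3 = 0 ∩ |CD|² = 169/9]
   → C = (-8, -19/3)
3. F_x = -13  [F is the centroid of △CED]
4. F_y = -67/9  [F is the centroid of △CED]
   → F = (-13, -67/9)

C = (-8, -19/3)
F = (-13, -67/9)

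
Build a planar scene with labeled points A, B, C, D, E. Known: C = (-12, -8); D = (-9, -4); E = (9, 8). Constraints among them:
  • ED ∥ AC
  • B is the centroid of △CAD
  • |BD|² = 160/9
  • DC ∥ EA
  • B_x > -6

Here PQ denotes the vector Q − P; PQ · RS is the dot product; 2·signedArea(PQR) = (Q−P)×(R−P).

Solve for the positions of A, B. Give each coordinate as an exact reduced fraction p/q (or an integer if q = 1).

1. A_x = 6  [ED ∥ AC ∩ DC ∥ EA]
2. A_y = 4  [ED ∥ AC ∩ DC ∥ EA]
   → A = (6, 4)
3. B_x = -5  [B is the centroid of △CAD]
4. B_y = -8/3  [B is the centroid of △CAD]
   → B = (-5, -8/3)

A = (6, 4)
B = (-5, -8/3)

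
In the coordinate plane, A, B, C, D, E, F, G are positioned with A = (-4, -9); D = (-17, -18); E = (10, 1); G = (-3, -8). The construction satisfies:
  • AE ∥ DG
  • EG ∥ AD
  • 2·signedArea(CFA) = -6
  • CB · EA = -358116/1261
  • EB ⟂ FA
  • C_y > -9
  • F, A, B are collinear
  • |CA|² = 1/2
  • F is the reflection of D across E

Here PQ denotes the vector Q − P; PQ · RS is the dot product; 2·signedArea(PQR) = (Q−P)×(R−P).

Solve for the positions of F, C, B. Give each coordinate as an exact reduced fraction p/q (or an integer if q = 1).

1. F_x = 37  [F is the reflection of D across E]
2. F_y = 20  [F is the reflection of D across E]
   → F = (37, 20)
3. C_x = -7/2  [line 29·x + -41·y + -247 = 0 ∩ |CA|² = 1/2]
4. C_y = -17/2  [line 29·x + -41·y + -247 = 0 ∩ |CA|² = 1/2]
   → C = (-7/2, -17/2)
5. B_x = 12668/1261  [F, A, B are collinear ∩ EB ⟂ FA]
6. B_y = 1179/1261  [F, A, B are collinear ∩ EB ⟂ FA]
   → B = (12668/1261, 1179/1261)

B = (12668/1261, 1179/1261)
C = (-7/2, -17/2)
F = (37, 20)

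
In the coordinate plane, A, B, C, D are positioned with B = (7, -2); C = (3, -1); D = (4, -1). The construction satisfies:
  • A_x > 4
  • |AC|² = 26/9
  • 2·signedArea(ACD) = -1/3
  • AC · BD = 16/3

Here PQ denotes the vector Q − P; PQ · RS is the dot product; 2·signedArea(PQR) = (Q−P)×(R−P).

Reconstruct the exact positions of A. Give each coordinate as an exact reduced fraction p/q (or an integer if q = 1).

A = (14/3, -4/3)

1. A_x = 14/3  [2·signedArea(ACD) = -1/3 ∩ AC · BD = 16/3]
2. A_y = -4/3  [2·signedArea(ACD) = -1/3 ∩ AC · BD = 16/3]
   → A = (14/3, -4/3)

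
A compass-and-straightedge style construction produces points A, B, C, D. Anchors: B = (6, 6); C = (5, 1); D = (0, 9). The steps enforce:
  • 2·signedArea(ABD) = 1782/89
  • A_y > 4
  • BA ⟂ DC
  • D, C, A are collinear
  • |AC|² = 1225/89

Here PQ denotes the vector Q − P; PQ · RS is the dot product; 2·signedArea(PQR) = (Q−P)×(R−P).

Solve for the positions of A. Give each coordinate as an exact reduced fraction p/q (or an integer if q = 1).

A = (270/89, 369/89)

1. A_x = 270/89  [D, C, A are collinear ∩ BA ⟂ DC]
2. A_y = 369/89  [D, C, A are collinear ∩ BA ⟂ DC]
   → A = (270/89, 369/89)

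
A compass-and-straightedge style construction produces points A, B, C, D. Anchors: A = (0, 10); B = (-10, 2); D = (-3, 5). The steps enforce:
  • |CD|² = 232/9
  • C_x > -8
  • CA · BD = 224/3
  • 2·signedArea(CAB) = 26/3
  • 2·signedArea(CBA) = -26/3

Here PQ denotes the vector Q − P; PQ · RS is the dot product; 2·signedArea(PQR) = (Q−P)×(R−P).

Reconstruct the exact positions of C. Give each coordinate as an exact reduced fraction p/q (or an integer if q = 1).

1. C_x = -23/3  [2·signedArea(CBA) = -26/3 ∩ CA · BD = 224/3]
2. C_y = 3  [2·signedArea(CBA) = -26/3 ∩ CA · BD = 224/3]
   → C = (-23/3, 3)

C = (-23/3, 3)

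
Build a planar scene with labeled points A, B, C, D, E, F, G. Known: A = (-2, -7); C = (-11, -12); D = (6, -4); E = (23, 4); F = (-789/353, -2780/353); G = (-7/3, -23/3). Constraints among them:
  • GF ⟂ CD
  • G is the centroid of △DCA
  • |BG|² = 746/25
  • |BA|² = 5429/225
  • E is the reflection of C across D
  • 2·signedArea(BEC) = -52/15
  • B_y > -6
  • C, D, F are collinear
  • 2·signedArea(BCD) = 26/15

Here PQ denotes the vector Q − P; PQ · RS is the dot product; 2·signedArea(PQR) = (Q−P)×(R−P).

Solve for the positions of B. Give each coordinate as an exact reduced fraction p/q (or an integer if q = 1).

B = (8/3, -82/15)

1. B_x = 8/3  [line 16·x + -34·y + -3428/15 = 0 ∩ |BA|² = 5429/225]
2. B_y = -82/15  [line 16·x + -34·y + -3428/15 = 0 ∩ |BA|² = 5429/225]
   → B = (8/3, -82/15)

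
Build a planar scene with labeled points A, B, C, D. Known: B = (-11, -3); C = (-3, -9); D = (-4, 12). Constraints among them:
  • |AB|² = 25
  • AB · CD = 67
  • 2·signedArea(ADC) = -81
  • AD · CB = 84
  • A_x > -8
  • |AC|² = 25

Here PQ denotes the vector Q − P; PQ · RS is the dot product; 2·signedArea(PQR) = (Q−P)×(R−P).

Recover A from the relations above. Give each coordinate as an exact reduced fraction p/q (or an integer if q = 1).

1. A_x = -7  [AD · CB = 84 ∩ 2·signedArea(ADC) = -81]
2. A_y = -6  [AD · CB = 84 ∩ 2·signedArea(ADC) = -81]
   → A = (-7, -6)

A = (-7, -6)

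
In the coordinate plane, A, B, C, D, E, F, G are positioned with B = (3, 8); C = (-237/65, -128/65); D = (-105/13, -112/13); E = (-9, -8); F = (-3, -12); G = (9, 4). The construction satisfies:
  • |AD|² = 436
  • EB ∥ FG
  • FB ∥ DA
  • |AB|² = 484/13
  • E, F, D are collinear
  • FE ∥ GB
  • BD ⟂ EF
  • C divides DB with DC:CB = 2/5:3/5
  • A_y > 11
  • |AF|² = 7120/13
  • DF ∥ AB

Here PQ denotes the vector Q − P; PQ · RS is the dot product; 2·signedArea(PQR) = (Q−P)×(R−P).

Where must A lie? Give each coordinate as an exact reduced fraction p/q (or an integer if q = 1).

1. A_x = -27/13  [DF ∥ AB ∩ FB ∥ DA]
2. A_y = 148/13  [DF ∥ AB ∩ FB ∥ DA]
   → A = (-27/13, 148/13)

A = (-27/13, 148/13)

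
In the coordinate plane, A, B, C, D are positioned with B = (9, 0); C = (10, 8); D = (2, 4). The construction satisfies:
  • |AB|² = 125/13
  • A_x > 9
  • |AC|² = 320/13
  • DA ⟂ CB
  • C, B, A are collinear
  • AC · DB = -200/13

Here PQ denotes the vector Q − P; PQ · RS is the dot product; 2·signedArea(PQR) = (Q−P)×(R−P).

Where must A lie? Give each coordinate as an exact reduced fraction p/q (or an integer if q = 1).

1. A_x = 122/13  [C, B, A are collinear ∩ DA ⟂ CB]
2. A_y = 40/13  [C, B, A are collinear ∩ DA ⟂ CB]
   → A = (122/13, 40/13)

A = (122/13, 40/13)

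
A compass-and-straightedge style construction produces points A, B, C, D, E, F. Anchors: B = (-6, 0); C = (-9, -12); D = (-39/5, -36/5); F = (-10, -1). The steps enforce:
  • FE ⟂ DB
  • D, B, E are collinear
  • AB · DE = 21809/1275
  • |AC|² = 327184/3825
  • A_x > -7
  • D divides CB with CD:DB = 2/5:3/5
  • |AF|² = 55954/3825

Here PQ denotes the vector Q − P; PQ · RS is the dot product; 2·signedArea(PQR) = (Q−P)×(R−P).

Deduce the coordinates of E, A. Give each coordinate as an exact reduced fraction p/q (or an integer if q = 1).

1. E_x = -110/17  [D, B, E are collinear ∩ FE ⟂ DB]
2. E_y = -32/17  [D, B, E are collinear ∩ FE ⟂ DB]
   → E = (-110/17, -32/17)
3. A_x = -1723/255  [line -113/85·x + -452/85·y + -31979/1275 = 0 ∩ |AF|² = 55954/3825]
4. A_y = -772/255  [line -113/85·x + -452/85·y + -31979/1275 = 0 ∩ |AF|² = 55954/3825]
   → A = (-1723/255, -772/255)

A = (-1723/255, -772/255)
E = (-110/17, -32/17)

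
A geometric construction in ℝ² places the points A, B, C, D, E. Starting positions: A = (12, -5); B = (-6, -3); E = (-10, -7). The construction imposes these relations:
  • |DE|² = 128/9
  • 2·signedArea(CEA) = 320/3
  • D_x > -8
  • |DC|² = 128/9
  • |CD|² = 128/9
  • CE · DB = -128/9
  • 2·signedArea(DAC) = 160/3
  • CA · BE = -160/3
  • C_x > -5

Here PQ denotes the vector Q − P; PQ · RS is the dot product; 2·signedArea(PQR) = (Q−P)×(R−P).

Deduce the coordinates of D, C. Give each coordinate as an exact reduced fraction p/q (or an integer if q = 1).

C = (-14/3, -5/3)
D = (-22/3, -13/3)

1. C_x = -14/3  [CA · BE = -160/3 ∩ 2·signedArea(CEA) = 320/3]
2. C_y = -5/3  [CA · BE = -160/3 ∩ 2·signedArea(CEA) = 320/3]
   → C = (-14/3, -5/3)
3. D_x = -22/3  [2·signedArea(DAC) = 160/3 ∩ CE · DB = -128/9]
4. D_y = -13/3  [2·signedArea(DAC) = 160/3 ∩ CE · DB = -128/9]
   → D = (-22/3, -13/3)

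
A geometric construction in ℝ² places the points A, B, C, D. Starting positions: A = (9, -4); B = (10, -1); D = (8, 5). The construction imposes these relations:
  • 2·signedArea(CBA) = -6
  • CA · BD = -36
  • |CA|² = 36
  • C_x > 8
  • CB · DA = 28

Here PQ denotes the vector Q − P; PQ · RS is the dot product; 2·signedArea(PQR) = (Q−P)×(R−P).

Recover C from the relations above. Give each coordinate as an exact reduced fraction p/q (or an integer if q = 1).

1. C_x = 9  [2·signedArea(CBA) = -6 ∩ CB · DA = 28]
2. C_y = 2  [2·signedArea(CBA) = -6 ∩ CB · DA = 28]
   → C = (9, 2)

C = (9, 2)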